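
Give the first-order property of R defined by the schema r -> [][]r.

forall x forall z (x R^2 z -> exists w (x = w & z = w))

This is a Sahlqvist (Geach-type) schema ◇^0□^0r → □^2◇^0r.
Minimal-valuation argument: fix x; take any y with xR^0y and any z with xR^2z. Set V(r) to the set of worlds R-reachable from y in exactly 0 steps. Then □^0r holds at y, so the antecedent holds at x; validity forces ◇^0r at z, giving a w with zR^0w and yR^0w.
First-order correspondent: forall x forall z (x R^2 z -> exists w (x = w & z = w)).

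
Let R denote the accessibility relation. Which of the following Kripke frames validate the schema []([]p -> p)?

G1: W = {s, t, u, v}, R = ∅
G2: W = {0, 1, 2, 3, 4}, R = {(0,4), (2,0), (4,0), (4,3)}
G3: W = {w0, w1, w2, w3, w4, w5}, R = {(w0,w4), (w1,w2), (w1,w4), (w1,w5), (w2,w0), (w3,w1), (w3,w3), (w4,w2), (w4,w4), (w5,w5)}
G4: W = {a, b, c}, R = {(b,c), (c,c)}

Frame correspondent (Sahlqvist): forall x forall y (Rxy -> Ryy) — i.e. shift-reflexivity.
G1: condition met.
G2: fails — R43 but not R33.
G3: fails — Rw1w2 but not Rw2w2.
G4: condition met.

G1, G4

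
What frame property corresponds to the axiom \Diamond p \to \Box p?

Suppose ◇p→□p is valid. Take Rxy, Rxz and set V(p)={y}. Then ◇p at x, so □p at x, so p at z, i.e. z=y.
The converse is a direct semantic check.
Frame condition: \forall x \forall y \forall z (Rxy \wedge Rxz \to y = z).

partial functionality: \forall x \forall y \forall z (Rxy \wedge Rxz \to y = z)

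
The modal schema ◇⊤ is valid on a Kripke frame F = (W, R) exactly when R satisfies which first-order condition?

This schema is equivalent to the D axiom □p → ◇p.
It corresponds to seriality: ∀x ∃y Rxy.

Seriality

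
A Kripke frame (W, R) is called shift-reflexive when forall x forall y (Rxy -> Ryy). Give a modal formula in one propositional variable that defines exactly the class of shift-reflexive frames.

A defining formula is □(□r → r) (the T□ axiom).
Suppose □(□r→r) is valid. Take Rxy and set V(r)={w : Ryw}. Then at y, □r holds; since □(□r→r) at x, □r→r at y, so r at y, i.e. Ryy.

□(□r → r)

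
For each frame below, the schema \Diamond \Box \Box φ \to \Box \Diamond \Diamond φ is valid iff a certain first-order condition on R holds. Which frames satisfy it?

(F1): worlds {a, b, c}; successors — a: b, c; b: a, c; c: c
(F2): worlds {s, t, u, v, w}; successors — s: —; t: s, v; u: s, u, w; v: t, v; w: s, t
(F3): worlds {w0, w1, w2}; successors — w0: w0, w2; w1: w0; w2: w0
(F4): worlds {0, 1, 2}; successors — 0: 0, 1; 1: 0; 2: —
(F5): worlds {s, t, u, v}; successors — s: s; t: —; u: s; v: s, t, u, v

(F1), (F3), (F4)

Frame correspondent (Sahlqvist): \forall x \forall y \forall z ((xRy \wedge xRz) \to \exists w (y R^2 w \wedge z R^2 w)) — i.e. a generalized confluence (Geach) condition.
(F1): ✓.
(F2): fails — tRs, tRs but no w* with sR²w* and sR²w*.
(F3): ✓.
(F4): ✓.
(F5): fails — vRs, vRt but no w with sR²w and tR²w.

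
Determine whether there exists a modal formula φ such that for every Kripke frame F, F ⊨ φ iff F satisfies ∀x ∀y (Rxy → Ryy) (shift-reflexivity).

Yes — defined by □(□q → q)

This is a Sahlqvist condition; the T□ axiom □(□q → q) defines it.
Suppose □(□q→q) is valid. Take Rxy and set V(q)={w : Ryw}. Then at y, □q holds; since □(□q→q) at x, □q→q at y, so q at y, i.e. Ryy.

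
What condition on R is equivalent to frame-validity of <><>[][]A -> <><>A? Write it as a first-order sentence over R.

This is a Sahlqvist (Geach-type) schema ◇^2□^2A → □^0◇^2A.
First-order correspondent: forall x forall y (x R^2 y -> exists w (y R^2 w & x R^2 w)).

forall x forall y (x R^2 y -> exists w (y R^2 w & x R^2 w))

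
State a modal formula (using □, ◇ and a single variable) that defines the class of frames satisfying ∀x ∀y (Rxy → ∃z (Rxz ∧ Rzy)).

A defining formula is □□s → □s (the C4 axiom).
Suppose □□s→□s is valid. Take Rxy and set V(s)={w : xR²w}. Then □□s at x, so □s at x, so s at y, i.e. ∃z(Rxz∧Rzy).

□□s → □s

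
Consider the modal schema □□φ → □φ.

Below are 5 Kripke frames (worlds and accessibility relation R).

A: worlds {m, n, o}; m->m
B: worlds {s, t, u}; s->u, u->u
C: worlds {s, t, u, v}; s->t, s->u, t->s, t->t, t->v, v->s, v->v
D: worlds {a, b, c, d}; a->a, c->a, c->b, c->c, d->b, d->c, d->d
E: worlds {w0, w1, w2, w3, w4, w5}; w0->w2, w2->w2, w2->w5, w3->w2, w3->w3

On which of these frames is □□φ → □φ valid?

Frame correspondent (Sahlqvist): ∀x ∀y (Rxy → ∃z (Rxz ∧ Rzy)) — i.e. density.
A: ✓.
B: ✓.
C: fails — Rsu but no z with Rsz and Rzu.
D: ✓.
E: ✓.

A, B, D, E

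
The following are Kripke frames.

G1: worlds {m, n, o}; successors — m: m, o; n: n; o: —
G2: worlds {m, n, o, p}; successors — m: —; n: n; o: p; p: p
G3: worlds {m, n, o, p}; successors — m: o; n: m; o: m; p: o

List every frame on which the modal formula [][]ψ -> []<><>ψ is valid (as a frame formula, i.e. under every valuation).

G2

Frame correspondent (Sahlqvist): forall x forall z (xRz -> exists w (x R^2 w & z R^2 w)) — i.e. a generalized confluence (Geach) condition.
G1: fails — mRo but no w with mR²w and oR²w.
G2: ✓.
G3: fails — mRo but no w with mR²w and oR²w.
Valid on: G2.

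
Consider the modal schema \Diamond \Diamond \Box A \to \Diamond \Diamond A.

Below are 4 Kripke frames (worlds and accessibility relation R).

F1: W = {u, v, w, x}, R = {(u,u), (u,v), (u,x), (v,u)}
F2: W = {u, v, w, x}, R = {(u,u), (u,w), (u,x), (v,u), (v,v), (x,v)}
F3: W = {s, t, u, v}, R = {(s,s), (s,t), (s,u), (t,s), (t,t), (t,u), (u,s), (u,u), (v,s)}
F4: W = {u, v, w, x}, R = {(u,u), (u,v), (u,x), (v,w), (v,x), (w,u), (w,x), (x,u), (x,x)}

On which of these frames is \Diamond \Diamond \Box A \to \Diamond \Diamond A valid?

This is the axiom for a generalized confluence (Geach) condition; its first-order frame correspondent is \forall x \forall y (x R^2 y \to \exists w (yRw \wedge x R^2 w)).
F1: fails — uR²x but no t with xRt and uR²t.
F2: fails — uR²w but no t with wRt and uR²t.
F3: holds.
F4: holds.

F3, F4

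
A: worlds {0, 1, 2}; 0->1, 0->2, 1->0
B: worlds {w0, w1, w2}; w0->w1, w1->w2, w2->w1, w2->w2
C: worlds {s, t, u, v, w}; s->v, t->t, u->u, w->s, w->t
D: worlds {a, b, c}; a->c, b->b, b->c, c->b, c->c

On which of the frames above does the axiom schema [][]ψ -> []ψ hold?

Frame correspondent (Sahlqvist): forall x forall y (Rxy -> exists z (Rxz & Rzy)) — i.e. density.
A: fails — R01 but no z with R0z and Rz1.
B: fails — Rw0w1 but no z with Rw0z and Rzw1.
C: fails — Rsv but no z with Rsz and Rzv.
D: satisfies the condition.
Valid on: D.

D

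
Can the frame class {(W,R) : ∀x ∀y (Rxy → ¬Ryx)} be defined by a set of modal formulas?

Not modally definable

Any modally definable frame class is closed under surjective bounded morphisms.
The 4-cycle (worlds s,t,u,v with s→t→u→v→s) is asymmetric. Mapping every world to a single reflexive point • is a surjective bounded morphism, and the reflexive point is not asymmetric (R•• but asymmetry requires ¬R••).
So the class is not modally definable.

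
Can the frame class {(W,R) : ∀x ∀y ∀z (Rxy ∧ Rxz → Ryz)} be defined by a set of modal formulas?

Yes — defined by ◇q → □◇q

The condition is the Euclidean property. A defining modal formula is ◇q → □◇q.
Suppose ◇q→□◇q is valid. Take Rxy, Rxz and set V(q)={y}. Then ◇q at x, so □◇q at x, so ◇q at z, so some w with Rzw has q; w=y, i.e. Rzy. By symmetry of the argument, Ryz.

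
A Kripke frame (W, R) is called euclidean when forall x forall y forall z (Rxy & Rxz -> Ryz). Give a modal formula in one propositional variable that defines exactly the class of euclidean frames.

◇ψ → □◇ψ

A defining formula is ◇ψ → □◇ψ (the 5 axiom).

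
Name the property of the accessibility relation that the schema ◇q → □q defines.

partial functionality: ∀x ∀y ∀z (Rxy ∧ Rxz → y = z)

Suppose ◇q→□q is valid. Take Rxy, Rxz and set V(q)={y}. Then ◇q at x, so □q at x, so q at z, i.e. z=y.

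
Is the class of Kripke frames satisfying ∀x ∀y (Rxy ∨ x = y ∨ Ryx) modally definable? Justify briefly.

No

Modal frame validity is preserved under disjoint unions.
Take 3 disjoint single-world reflexive frames: each is trivially connected, but their disjoint union has 3 worlds with no edge between distinct components, so it is not connected.
So the class is not modally definable.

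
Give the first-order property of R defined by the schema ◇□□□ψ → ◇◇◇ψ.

∀x ∀y (xRy → ∃w (yR³w ∧ xR³w))

This is a Sahlqvist (Geach-type) schema ◇^1□^3ψ → □^0◇^3ψ.
First-order correspondent: ∀x ∀y (xRy → ∃w (yR³w ∧ xR³w)).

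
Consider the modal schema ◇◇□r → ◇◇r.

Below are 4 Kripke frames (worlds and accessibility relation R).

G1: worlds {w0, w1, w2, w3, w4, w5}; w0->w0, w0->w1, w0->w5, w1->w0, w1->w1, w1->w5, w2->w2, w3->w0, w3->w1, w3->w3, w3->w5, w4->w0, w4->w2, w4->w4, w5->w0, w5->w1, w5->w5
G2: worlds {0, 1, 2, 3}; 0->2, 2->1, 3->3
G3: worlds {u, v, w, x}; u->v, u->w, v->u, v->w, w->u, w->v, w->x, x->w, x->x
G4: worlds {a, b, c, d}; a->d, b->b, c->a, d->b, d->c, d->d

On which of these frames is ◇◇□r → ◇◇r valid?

The schema corresponds to a generalized confluence (Geach) condition: ∀x ∀y (xR²y → ∃w (yRw ∧ xR²w)).
G1: ✓.
G2: fails — 0R²1 but no w with 1Rw and 0R²w.
G3: ✓.
G4: fails — aR²c but no w with cRw and aR²w.
Valid on: G1, G3.

G1, G3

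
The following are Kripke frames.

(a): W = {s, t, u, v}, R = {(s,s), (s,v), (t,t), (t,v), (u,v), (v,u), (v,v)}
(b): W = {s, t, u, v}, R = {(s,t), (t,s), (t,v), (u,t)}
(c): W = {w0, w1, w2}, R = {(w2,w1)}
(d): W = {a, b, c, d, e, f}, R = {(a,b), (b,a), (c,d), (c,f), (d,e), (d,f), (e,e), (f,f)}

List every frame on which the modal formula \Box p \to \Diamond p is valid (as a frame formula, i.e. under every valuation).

The schema corresponds to seriality: \forall x \exists y Rxy.
(a): ✓.
(b): fails — world v has no successor.
(c): fails — world w0 has no successor.
(d): ✓.
Valid on: (a), (d).

(a), (d)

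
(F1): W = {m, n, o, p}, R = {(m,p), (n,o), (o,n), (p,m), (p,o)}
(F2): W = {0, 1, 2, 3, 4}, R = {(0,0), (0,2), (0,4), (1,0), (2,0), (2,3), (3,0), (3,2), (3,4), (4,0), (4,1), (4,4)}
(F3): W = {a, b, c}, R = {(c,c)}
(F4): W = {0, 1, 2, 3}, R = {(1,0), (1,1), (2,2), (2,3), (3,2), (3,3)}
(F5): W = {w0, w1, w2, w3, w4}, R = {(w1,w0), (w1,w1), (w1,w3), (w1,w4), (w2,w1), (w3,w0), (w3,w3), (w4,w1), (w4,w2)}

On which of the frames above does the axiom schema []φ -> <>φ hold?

Frame correspondent (Sahlqvist): forall x exists y Rxy — i.e. seriality.
(F1): holds.
(F2): holds.
(F3): fails — world a has no successor.
(F4): fails — world 0 has no successor.
(F5): fails — world w0 has no successor.

(F1), (F2)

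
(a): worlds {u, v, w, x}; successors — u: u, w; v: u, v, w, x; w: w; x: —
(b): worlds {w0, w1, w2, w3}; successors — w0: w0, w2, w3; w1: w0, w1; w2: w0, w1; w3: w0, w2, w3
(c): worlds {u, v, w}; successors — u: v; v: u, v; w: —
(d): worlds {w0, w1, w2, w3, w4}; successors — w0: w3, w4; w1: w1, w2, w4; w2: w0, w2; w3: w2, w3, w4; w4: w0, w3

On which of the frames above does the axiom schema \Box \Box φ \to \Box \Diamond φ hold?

(b), (c), (d)

This is the axiom for a generalized confluence (Geach) condition; its first-order frame correspondent is \forall x \forall z (xRz \to \exists w (x R^2 w \wedge zRw)).
(a): fails — vRx but no t with vR²t and xRt.
(b): holds.
(c): holds.
(d): holds.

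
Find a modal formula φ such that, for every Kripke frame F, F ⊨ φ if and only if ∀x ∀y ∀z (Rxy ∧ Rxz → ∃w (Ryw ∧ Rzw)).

◇□q → □◇q

A defining formula is ◇□q → □◇q (the .2 axiom).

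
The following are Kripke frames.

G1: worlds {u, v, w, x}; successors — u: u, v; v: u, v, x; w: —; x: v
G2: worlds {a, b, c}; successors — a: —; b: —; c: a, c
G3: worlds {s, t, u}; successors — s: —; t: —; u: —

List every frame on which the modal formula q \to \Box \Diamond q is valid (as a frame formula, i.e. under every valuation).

G1, G3

Frame correspondent (Sahlqvist): \forall x \forall y (Rxy \to Ryx) — i.e. symmetry.
G1: ✓.
G2: fails — Rca but not Rac.
G3: ✓.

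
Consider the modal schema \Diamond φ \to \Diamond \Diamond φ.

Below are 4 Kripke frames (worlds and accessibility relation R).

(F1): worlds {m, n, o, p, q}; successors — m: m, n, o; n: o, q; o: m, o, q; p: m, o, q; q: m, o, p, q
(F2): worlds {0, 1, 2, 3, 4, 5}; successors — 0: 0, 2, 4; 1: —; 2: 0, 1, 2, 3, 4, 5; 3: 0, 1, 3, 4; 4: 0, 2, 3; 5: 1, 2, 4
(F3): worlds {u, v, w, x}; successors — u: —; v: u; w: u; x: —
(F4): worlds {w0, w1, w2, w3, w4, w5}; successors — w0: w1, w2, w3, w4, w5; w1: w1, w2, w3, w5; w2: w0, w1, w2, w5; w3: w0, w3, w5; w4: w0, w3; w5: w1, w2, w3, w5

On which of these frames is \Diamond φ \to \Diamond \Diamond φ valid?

(F1), (F2)

This is the axiom for a generalized confluence (Geach) condition; its first-order frame correspondent is \forall x \forall y (xRy \to \exists w (y = w \wedge x R^2 w)).
(F1): satisfies the condition.
(F2): satisfies the condition.
(F3): fails — vRu but no t with u=t and vR²t.
(F4): fails — w0Rw4 but no w with w4=w and w0R²w.
Valid on: (F1), (F2).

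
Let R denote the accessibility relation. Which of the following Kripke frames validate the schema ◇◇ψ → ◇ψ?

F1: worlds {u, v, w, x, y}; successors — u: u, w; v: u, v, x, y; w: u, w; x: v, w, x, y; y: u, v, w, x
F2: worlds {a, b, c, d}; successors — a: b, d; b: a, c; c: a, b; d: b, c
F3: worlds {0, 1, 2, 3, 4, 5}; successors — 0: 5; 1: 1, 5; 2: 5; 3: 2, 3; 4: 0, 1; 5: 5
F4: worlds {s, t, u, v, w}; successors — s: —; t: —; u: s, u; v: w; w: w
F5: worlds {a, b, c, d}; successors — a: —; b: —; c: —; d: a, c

The schema corresponds to a generalized confluence (Geach) condition: ∀x ∀y (xR²y → ∃w (y = w ∧ xRw)).
F1: fails — vR²w but no t with w=t and vRt.
F2: fails — aR²a but no w with a=w and aRw.
F3: fails — 3R²5 but no w with 5=w and 3Rw.
F4: ✓.
F5: ✓.
Valid on: F4, F5.

F4, F5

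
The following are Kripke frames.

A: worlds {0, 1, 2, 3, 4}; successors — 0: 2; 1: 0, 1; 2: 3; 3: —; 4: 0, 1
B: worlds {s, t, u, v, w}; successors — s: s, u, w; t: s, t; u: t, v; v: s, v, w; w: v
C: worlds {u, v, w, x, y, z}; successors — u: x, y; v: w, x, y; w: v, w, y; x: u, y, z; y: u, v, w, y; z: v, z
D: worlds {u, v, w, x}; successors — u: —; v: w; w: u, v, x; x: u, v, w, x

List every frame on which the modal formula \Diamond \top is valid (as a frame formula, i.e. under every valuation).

This is the axiom for seriality; its first-order frame correspondent is \forall x \exists y Rxy.
A: fails — world 3 has no successor.
B: ✓.
C: ✓.
D: fails — world u has no successor.

B, C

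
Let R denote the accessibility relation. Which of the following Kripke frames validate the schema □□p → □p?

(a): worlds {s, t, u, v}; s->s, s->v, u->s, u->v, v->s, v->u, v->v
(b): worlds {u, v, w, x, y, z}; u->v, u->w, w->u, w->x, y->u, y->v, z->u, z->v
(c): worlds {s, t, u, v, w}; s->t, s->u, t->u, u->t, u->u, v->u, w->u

(a), (c)

The schema corresponds to density: ∀x ∀y (Rxy → ∃z (Rxz ∧ Rzy)).
(a): ✓.
(b): fails — Ruv but no t with Rut and Rtv.
(c): ✓.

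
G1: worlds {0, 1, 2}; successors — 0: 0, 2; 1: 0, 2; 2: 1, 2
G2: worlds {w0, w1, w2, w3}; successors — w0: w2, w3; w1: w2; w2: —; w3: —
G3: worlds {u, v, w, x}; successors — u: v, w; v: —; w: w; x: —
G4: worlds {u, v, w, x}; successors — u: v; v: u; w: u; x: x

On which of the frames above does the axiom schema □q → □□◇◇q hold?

Frame correspondent (Sahlqvist): ∀x ∀z (xR²z → ∃w (xRw ∧ zR²w)) — i.e. a generalized confluence (Geach) condition.
G1: ✓.
G2: ✓.
G3: ✓.
G4: fails — uR²u but no t with uRt and uR²t.
Valid on: G1, G2, G3.

G1, G2, G3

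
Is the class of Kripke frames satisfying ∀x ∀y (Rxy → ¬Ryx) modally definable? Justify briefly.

Not modally definable

If a class were modally definable it would be closed under surjective bounded morphisms (Goldblatt–Thomason).
The 3-cycle (worlds s,t,u with s→t→u→s) is asymmetric. Mapping every world to a single reflexive point • is a surjective bounded morphism, and the reflexive point is not asymmetric (R•• but asymmetry requires ¬R••).
So no modal formula (or set of formulas) defines exactly the asymmetric frames.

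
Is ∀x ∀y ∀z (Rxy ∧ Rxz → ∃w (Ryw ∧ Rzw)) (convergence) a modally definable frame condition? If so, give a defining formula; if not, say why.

The condition is convergence. A defining modal formula is ◇□r → □◇r.
Suppose ◇□r→□◇r is valid. Take Rxy, Rxz and set V(r)={w : Ryw}. Then □r at y so ◇□r at x, so □◇r at x, so ◇r at z, giving w with Rzw and Ryw.

Yes — defined by ◇□r → □◇r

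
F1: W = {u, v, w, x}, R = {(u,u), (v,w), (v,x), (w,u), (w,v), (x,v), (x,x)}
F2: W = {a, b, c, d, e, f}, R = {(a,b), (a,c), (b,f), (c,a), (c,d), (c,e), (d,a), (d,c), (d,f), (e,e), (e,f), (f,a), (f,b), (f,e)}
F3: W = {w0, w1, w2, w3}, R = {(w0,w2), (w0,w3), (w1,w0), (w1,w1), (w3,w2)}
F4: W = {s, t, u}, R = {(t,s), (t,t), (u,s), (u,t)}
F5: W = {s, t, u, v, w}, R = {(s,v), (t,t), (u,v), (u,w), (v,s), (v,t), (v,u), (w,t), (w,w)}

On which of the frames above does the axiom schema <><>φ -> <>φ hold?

Frame correspondent (Sahlqvist): forall x forall y forall z (Rxy & Ryz -> Rxz) — i.e. transitivity.
F1: fails — Rvw and Rwu but not Rvu.
F2: fails — Rcd and Rdc but not Rcc.
F3: fails — Rw1w0 and Rw0w2 but not Rw1w2.
F4: condition met.
F5: fails — Ruv and Rvt but not Rut.
Valid on: F4.

F4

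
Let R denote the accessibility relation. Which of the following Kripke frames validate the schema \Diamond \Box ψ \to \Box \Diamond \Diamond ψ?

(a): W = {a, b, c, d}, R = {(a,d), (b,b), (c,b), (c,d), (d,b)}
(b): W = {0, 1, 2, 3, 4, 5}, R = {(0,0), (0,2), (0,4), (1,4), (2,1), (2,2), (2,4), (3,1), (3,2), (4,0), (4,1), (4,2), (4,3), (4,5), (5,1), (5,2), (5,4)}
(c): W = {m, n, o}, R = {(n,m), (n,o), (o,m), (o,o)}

Frame correspondent (Sahlqvist): \forall x \forall y \forall z ((xRy \wedge xRz) \to \exists w (yRw \wedge z R^2 w)) — i.e. a generalized confluence (Geach) condition.
(a): ✓.
(b): fails — 2R1, 2R1 but no w with 1Rw and 1R²w.
(c): fails — nRm, nRm but no w with mRw and mR²w.
Valid on: (a).

(a)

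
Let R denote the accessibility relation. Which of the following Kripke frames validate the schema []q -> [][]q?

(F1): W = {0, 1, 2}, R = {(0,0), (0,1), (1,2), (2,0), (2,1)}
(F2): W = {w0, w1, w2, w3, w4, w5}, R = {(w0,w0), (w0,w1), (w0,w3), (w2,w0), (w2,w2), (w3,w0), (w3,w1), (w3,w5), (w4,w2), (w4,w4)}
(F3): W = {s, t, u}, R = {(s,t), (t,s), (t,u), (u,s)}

none

This is the axiom for transitivity; its first-order frame correspondent is forall x forall y forall z (Rxy & Ryz -> Rxz).
(F1): fails — R12 and R20 but not R10.
(F2): fails — Rw3w0 and Rw0w3 but not Rw3w3.
(F3): fails — Rus and Rst but not Rut.
Valid on no frame.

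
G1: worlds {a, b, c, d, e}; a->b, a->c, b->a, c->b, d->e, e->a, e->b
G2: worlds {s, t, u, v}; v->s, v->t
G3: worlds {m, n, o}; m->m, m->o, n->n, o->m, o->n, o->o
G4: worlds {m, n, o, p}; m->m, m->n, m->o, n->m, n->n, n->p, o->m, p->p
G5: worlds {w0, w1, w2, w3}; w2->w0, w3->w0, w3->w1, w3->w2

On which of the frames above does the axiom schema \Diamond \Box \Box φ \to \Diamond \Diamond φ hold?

G3, G4

This is the axiom for a generalized confluence (Geach) condition; its first-order frame correspondent is \forall x \forall y (xRy \to \exists w (y R^2 w \wedge x R^2 w)).
G1: fails — cRb but no w with bR²w and cR²w.
G2: fails — vRs but no w with sR²w and vR²w.
G3: holds.
G4: holds.
G5: fails — w2Rw0 but no w with w0R²w and w2R²w.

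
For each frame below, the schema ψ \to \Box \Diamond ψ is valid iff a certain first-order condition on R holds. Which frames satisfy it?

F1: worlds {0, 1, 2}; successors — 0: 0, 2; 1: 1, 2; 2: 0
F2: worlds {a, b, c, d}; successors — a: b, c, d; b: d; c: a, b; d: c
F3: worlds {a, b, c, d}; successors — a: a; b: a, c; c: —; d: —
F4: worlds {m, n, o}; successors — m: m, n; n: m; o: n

This is the axiom for symmetry; its first-order frame correspondent is \forall x \forall y (Rxy \to Ryx).
F1: fails — R12 but not R21.
F2: fails — Rdc but not Rcd.
F3: fails — Rba but not Rab.
F4: fails — Ron but not Rno.
Valid on no frame.

none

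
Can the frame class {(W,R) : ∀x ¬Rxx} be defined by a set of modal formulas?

Modal frame validity is preserved under surjective bounded morphisms.
The 5-cycle (worlds s,t,u,v,w with s→t→u→v→w→s) is irreflexive, and the map sending every world to a single reflexive point • is a surjective bounded morphism (forth: every edge maps to (•,•); back: every world has a successor). So any modal formula valid on the 5-cycle is also valid on the reflexive point, which is not irreflexive.
So the class is not modally definable.

No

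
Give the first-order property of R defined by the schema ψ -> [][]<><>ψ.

forall x forall z (x R^2 z -> exists w (x = w & z R^2 w))

This is a Sahlqvist (Geach-type) schema ◇^0□^0ψ → □^2◇^2ψ.
Minimal-valuation argument: fix x; take any y with xR^0y and any z with xR^2z. Set V(ψ) to the set of worlds R-reachable from y in exactly 0 steps. Then □^0ψ holds at y, so the antecedent holds at x; validity forces ◇^2ψ at z, giving a w with zR^2w and yR^0w.
First-order correspondent: forall x forall z (x R^2 z -> exists w (x = w & z R^2 w)).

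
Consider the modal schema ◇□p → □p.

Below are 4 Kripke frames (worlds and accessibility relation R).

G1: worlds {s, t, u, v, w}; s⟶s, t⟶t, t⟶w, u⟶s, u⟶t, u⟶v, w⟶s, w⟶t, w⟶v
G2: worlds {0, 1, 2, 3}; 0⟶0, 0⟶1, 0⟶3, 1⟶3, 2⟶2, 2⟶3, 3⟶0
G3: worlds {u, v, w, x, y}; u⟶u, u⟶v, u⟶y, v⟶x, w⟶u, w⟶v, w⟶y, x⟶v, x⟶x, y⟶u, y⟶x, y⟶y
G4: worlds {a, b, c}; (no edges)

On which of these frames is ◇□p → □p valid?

G4

The schema corresponds to the Euclidean property: ∀x ∀y ∀z (Rxy ∧ Rxz → Ryz).
G1: fails — Rtw and Rtw but not Rww.
G2: fails — R01 and R00 but not R10.
G3: fails — Ruv and Ruv but not Rvv.
G4: holds.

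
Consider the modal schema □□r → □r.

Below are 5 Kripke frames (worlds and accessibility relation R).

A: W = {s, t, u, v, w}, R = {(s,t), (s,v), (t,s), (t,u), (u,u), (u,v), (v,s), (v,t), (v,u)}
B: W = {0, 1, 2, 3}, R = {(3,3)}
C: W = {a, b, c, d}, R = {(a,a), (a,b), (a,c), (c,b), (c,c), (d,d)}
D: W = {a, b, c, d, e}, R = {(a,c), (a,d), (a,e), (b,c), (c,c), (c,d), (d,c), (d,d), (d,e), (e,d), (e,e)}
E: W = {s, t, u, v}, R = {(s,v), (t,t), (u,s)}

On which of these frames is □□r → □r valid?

B, C, D

The schema corresponds to density: ∀x ∀y (Rxy → ∃z (Rxz ∧ Rzy)).
A: fails — Rts but no z with Rtz and Rzs.
B: satisfies the condition.
C: satisfies the condition.
D: satisfies the condition.
E: fails — Rsv but no z with Rsz and Rzv.
Valid on: B, C, D.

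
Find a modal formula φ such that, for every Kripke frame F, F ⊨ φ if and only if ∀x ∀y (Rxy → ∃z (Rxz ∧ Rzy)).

□□p → □p

The condition is density. The C4 schema □□p → □p defines it.
Suppose □□p→□p is valid. Take Rxy and set V(p)={w : xR²w}. Then □□p at x, so □p at x, so p at y, i.e. ∃z(Rxz∧Rzy).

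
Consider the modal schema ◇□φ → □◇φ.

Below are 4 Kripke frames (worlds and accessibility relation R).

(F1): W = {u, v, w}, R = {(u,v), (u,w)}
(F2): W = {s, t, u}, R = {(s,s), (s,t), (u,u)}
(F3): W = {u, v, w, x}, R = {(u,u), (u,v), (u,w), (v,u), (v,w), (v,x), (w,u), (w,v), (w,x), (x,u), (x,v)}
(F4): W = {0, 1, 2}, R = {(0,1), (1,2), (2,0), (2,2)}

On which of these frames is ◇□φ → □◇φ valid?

(F3)

The schema corresponds to convergence: ∀x ∀y ∀z (Rxy ∧ Rxz → ∃w (Ryw ∧ Rzw)).
(F1): fails — Ruv and Ruv but v and v have no common successor.
(F2): fails — Rss and Rst but s and t have no common successor.
(F3): condition met.
(F4): fails — R22 and R20 but 2 and 0 have no common successor.
Valid on: (F3).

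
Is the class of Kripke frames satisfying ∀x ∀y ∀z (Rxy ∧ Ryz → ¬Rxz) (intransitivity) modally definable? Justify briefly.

Modal frame validity is preserved under surjective bounded morphisms.
The 5-cycle (worlds a,b,c,d,e with a→b→c→d→e→a) is intransitive. Mapping every world to a single reflexive point • is a surjective bounded morphism; the reflexive point is not intransitive (R••∧R•• but R••).
So no modal formula (or set of formulas) defines exactly the intransitive frames.

No — not modally definable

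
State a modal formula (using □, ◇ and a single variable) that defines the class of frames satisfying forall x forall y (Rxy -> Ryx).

A defining formula is s → □◇s (the B axiom).
Suppose s→□◇s is valid. Take Rxy and set V(s)={x}. Then s at x, so □◇s at x, so ◇s at y, so some z with Ryz has s; z=x, i.e. Ryx.

s → □◇s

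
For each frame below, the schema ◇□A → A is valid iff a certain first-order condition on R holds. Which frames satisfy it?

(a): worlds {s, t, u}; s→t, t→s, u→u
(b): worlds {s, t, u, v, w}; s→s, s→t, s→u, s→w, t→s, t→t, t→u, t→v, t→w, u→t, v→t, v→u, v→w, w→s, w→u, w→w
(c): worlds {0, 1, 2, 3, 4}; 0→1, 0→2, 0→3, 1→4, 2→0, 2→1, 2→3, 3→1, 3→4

This is the axiom for symmetry; its first-order frame correspondent is ∀x ∀y (Rxy → Ryx).
(a): condition met.
(b): fails — Rwu but not Ruw.
(c): fails — R34 but not R43.
Valid on: (a).

(a)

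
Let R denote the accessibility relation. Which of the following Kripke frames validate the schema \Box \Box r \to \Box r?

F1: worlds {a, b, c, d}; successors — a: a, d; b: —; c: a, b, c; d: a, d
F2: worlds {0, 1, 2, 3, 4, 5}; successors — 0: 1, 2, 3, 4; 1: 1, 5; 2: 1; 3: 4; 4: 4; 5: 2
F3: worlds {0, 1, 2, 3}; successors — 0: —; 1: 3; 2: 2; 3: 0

The schema corresponds to density: \forall x \forall y (Rxy \to \exists z (Rxz \wedge Rzy)).
F1: condition met.
F2: fails — R02 but no z with R0z and Rz2.
F3: fails — R30 but no z with R3z and Rz0.

F1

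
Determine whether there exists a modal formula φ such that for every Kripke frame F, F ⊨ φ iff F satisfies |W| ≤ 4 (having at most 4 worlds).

No

Any modally definable frame class is closed under disjoint unions.
Any modal formula valid on each of 5 disjoint one-world frames is valid on their disjoint union (validity is preserved under disjoint unions). Each one-world frame has |W|=1≤4, but the union has |W|=5.
So the class is not modally definable.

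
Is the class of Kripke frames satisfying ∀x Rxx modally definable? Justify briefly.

Yes: it is reflexivity, defined by the T schema □q → q.
Suppose □q→q is valid. At any x set V(q)={w : Rxw}. Then □q holds at x, so q holds at x, i.e. Rxx.

Yes, by □q → q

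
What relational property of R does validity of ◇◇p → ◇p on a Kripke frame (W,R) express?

transitivity: ∀x ∀y ∀z (Rxy ∧ Ryz → Rxz)

This is a form of the 4 axiom.
It corresponds to transitivity: ∀x ∀y ∀z (Rxy ∧ Ryz → Rxz).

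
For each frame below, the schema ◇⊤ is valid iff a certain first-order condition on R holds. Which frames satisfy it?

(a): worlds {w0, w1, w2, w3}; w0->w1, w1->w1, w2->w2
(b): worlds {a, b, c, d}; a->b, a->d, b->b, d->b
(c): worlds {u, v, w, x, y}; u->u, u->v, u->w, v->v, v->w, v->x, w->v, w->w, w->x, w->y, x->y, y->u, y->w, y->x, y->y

This is the axiom for seriality; its first-order frame correspondent is ∀x ∃y Rxy.
(a): fails — world w3 has no successor.
(b): fails — world c has no successor.
(c): ✓.

(c)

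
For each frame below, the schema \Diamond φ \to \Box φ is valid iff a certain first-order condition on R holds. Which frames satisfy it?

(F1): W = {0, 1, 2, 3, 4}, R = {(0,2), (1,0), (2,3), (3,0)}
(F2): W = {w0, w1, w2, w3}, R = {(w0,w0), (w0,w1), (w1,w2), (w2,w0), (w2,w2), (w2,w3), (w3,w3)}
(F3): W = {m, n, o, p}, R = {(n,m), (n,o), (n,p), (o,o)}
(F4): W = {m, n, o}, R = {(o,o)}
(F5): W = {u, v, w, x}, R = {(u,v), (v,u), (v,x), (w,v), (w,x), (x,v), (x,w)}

The schema corresponds to partial functionality: \forall x \forall y \forall z (Rxy \wedge Rxz \to y = z).
(F1): holds.
(F2): fails — w0 sees both w0 and w1.
(F3): fails — n sees both m and o.
(F4): holds.
(F5): fails — v sees both u and x.
Valid on: (F1), (F4).

(F1), (F4)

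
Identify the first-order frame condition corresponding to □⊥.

□⊥ is valid iff no world has any successor (otherwise □⊥ fails at any world with one).

emptiness of R: ∀x ∀y ¬Rxy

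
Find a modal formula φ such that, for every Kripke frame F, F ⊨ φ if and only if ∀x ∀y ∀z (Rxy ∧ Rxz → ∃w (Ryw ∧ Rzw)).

The condition is convergence. The .2 schema ◇□r → □◇r defines it.
Suppose ◇□r→□◇r is valid. Take Rxy, Rxz and set V(r)={w : Ryw}. Then □r at y so ◇□r at x, so □◇r at x, so ◇r at z, giving w with Rzw and Ryw.

◇□r → □◇r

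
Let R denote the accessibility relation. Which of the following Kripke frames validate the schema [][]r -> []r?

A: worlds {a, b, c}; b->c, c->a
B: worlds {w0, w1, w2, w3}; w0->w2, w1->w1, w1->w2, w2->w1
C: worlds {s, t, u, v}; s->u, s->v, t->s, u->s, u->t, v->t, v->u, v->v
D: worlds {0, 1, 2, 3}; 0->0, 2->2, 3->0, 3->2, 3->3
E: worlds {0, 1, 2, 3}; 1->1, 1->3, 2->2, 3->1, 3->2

This is the axiom for density; its first-order frame correspondent is forall x forall y (Rxy -> exists z (Rxz & Rzy)).
A: fails — Rca but no z with Rcz and Rza.
B: fails — Rw0w2 but no z with Rw0z and Rzw2.
C: fails — Rut but no z with Ruz and Rzt.
D: satisfies the condition.
E: satisfies the condition.

D, E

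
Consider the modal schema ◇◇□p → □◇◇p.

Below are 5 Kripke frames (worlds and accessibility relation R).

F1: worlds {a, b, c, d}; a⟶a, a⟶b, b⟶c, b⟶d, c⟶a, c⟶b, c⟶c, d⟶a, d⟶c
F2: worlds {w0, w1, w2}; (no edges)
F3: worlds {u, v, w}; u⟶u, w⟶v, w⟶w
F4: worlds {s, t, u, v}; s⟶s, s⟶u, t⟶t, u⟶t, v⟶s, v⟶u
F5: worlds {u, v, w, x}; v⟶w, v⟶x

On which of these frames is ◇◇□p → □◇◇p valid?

F1, F2, F5

Frame correspondent (Sahlqvist): ∀x ∀y ∀z ((xR²y ∧ xRz) → ∃w (yRw ∧ zR²w)) — i.e. a generalized confluence (Geach) condition.
F1: holds.
F2: holds.
F3: fails — wR²v, wRv but no t with vRt and vR²t.
F4: fails — sR²s, sRu but no w with sRw and uR²w.
F5: holds.
Valid on: F1, F2, F5.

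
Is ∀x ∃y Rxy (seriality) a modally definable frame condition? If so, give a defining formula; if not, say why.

The condition is seriality. A defining modal formula is □p → ◇p.
Suppose □p→◇p is valid. At any x set V(p)=W. Then □p at x, so ◇p at x, so x has a successor.

Definable; □p → ◇p defines it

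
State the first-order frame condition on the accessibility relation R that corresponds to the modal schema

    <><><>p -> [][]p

forall x forall y forall z ((x R^3 y & x R^2 z) -> exists w (y = w & z = w))

This is a Sahlqvist (Geach-type) schema ◇^3□^0p → □^2◇^0p.
Minimal-valuation argument: fix x; take any y with xR^3y and any z with xR^2z. Set V(p) to the set of worlds R-reachable from y in exactly 0 steps. Then □^0p holds at y, so the antecedent holds at x; validity forces ◇^0p at z, giving a w with zR^0w and yR^0w.
First-order correspondent: forall x forall y forall z ((x R^3 y & x R^2 z) -> exists w (y = w & z = w)).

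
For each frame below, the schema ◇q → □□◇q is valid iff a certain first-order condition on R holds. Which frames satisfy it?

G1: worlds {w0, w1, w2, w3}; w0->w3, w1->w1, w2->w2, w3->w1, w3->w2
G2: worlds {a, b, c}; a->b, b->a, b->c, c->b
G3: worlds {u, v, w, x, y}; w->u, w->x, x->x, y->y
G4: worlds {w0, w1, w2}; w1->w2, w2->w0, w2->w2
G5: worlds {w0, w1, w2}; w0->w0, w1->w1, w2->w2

G2, G5

Frame correspondent (Sahlqvist): ∀x ∀y ∀z ((xRy ∧ xR²z) → ∃w (y = w ∧ zRw)) — i.e. a generalized confluence (Geach) condition.
G1: fails — w0Rw3, w0R²w1 but no w with w3=w and w1Rw.
G2: holds.
G3: fails — wRu, wR²x but no t with u=t and xRt.
G4: fails — w1Rw2, w1R²w0 but no w with w2=w and w0Rw.
G5: holds.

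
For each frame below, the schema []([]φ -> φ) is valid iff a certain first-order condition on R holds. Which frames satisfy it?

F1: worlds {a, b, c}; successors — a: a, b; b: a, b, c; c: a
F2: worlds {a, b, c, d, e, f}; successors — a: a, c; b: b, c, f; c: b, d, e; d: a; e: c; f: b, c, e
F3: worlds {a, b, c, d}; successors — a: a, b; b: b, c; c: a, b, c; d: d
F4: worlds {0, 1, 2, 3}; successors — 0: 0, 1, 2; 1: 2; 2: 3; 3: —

The schema corresponds to shift-reflexivity: forall x forall y (Rxy -> Ryy).
F1: fails — Rbc but not Rcc.
F2: fails — Rbc but not Rcc.
F3: satisfies the condition.
F4: fails — R02 but not R22.

F3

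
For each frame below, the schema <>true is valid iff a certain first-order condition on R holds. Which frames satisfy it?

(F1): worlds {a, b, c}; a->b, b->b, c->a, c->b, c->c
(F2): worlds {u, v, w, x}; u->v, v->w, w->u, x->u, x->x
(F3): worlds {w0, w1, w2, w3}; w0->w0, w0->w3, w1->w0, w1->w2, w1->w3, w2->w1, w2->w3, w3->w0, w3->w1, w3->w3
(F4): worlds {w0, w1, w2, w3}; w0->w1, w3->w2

(F1), (F2), (F3)

Frame correspondent (Sahlqvist): forall x exists y Rxy — i.e. seriality.
(F1): ✓.
(F2): ✓.
(F3): ✓.
(F4): fails — world w1 has no successor.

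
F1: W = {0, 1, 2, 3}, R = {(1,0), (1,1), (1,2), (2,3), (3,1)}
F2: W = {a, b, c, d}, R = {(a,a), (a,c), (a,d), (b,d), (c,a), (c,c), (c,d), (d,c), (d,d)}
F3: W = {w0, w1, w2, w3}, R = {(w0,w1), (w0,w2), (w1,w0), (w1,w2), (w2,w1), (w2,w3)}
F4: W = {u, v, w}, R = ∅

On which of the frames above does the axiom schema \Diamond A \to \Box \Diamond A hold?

F4

This is the axiom for the Euclidean property; its first-order frame correspondent is \forall x \forall y \forall z (Rxy \wedge Rxz \to Ryz).
F1: fails — R10 and R10 but not R00.
F2: fails — Rad and Raa but not Rda.
F3: fails — Rw0w1 and Rw0w1 but not Rw1w1.
F4: satisfies the condition.
Valid on: F4.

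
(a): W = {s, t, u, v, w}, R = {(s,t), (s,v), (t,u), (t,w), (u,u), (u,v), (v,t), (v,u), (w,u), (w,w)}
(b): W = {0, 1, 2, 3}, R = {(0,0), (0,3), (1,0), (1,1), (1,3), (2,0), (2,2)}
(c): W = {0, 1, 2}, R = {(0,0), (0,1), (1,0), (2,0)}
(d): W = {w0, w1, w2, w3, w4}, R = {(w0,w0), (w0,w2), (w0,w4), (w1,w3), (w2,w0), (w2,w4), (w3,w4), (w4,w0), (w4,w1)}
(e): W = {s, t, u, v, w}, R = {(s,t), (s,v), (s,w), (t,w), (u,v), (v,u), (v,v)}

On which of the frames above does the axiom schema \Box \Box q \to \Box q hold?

(b), (c)

The schema corresponds to density: \forall x \forall y (Rxy \to \exists z (Rxz \wedge Rzy)).
(a): fails — Rvt but no z with Rvz and Rzt.
(b): holds.
(c): holds.
(d): fails — Rw1w3 but no z with Rw1z and Rzw3.
(e): fails — Rtw but no z with Rtz and Rzw.
Valid on: (b), (c).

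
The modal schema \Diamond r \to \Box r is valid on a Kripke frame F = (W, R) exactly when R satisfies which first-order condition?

partial functionality: \forall x \forall y \forall z (Rxy \wedge Rxz \to y = z)

Suppose ◇r→□r is valid. Take Rxy, Rxz and set V(r)={y}. Then ◇r at x, so □r at x, so r at z, i.e. z=y.
Conversely, any frame satisfying \forall x \forall y \forall z (Rxy \wedge Rxz \to y = z) validates the schema.
Frame condition: \forall x \forall y \forall z (Rxy \wedge Rxz \to y = z).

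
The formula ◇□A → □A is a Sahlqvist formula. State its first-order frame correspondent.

the Euclidean property

Replacing A by ¬A and contraposing gives the equivalent schema ◇A → □◇A.
Suppose ◇A→□◇A is valid. Take Rxy, Rxz and set V(A)={y}. Then ◇A at x, so □◇A at x, so ◇A at z, so some w with Rzw has A; w=y, i.e. Rzy. By symmetry of the argument, Ryz.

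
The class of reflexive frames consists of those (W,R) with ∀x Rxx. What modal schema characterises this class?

□s → s

This is reflexivity; the standard corresponding axiom is T: □s → s.
Suppose □s→s is valid. At any x set V(s)={w : Rxw}. Then □s holds at x, so s holds at x, i.e. Rxx.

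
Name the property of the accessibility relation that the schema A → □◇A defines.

Suppose A→□◇A is valid. Take Rxy and set V(A)={x}. Then A at x, so □◇A at x, so ◇A at y, so some z with Ryz has A; z=x, i.e. Ryx.

symmetry: ∀x ∀y (Rxy → Ryx)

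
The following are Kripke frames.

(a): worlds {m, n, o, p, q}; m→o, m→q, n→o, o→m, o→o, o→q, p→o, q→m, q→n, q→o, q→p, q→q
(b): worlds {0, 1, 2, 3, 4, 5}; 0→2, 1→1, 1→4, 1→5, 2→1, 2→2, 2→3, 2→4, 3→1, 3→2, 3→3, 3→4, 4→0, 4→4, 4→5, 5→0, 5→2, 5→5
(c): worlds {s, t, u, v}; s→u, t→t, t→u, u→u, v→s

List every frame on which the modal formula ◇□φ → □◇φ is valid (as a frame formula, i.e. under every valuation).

This is the axiom for convergence; its first-order frame correspondent is ∀x ∀y ∀z (Rxy ∧ Rxz → ∃w (Ryw ∧ Rzw)).
(a): holds.
(b): fails — R40 and R44 but 0 and 4 have no common successor.
(c): holds.
Valid on: (a), (c).

(a), (c)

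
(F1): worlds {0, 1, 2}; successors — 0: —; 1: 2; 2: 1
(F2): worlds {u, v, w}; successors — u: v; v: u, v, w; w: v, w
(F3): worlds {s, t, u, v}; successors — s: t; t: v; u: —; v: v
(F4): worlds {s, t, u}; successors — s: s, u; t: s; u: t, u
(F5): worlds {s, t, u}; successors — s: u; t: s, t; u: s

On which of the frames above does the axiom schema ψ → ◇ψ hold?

This is the axiom for reflexivity; its first-order frame correspondent is ∀x Rxx.
(F1): fails — world 0 does not see itself.
(F2): fails — world u does not see itself.
(F3): fails — world s does not see itself.
(F4): fails — world t does not see itself.
(F5): fails — world s does not see itself.

none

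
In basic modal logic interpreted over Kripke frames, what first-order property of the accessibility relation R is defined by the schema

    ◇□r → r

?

Replacing r by ¬r and contraposing gives the equivalent schema r → □◇r.
Suppose r→□◇r is valid. Take Rxy and set V(r)={x}. Then r at x, so □◇r at x, so ◇r at y, so some z with Ryz has r; z=x, i.e. Ryx.

symmetry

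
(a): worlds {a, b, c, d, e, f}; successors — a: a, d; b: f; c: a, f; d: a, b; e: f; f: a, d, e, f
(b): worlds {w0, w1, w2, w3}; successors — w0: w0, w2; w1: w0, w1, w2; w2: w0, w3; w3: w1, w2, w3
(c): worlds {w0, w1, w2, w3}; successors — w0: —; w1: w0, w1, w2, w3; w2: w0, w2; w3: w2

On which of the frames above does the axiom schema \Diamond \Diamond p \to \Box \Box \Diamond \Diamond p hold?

The schema corresponds to a generalized confluence (Geach) condition: \forall x \forall y \forall z ((x R^2 y \wedge x R^2 z) \to \exists w (y = w \wedge z R^2 w)).
(a): fails — aR²b, aR²b but no w with b=w and bR²w.
(b): fails — w1R²w1, w1R²w0 but no w with w1=w and w0R²w.
(c): fails — w1R²w0, w1R²w0 but no w with w0=w and w0R²w.
Valid on no frame.

none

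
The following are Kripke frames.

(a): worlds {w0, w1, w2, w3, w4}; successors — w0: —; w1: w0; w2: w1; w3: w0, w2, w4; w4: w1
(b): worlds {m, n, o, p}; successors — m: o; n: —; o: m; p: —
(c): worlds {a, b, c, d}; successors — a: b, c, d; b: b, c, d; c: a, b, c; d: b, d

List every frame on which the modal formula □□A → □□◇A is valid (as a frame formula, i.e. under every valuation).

(c)

This is the axiom for a generalized confluence (Geach) condition; its first-order frame correspondent is ∀x ∀z (xR²z → ∃w (xR²w ∧ zRw)).
(a): fails — w2R²w0 but no w with w2R²w and w0Rw.
(b): fails — mR²m but no w with mR²w and mRw.
(c): satisfies the condition.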